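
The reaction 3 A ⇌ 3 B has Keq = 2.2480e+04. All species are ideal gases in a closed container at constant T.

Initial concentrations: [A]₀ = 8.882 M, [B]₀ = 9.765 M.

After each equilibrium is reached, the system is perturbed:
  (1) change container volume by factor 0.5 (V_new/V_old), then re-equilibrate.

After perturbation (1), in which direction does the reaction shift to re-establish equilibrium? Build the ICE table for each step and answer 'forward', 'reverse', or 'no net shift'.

Direction: no net shift

Q₀ = 1.329 vs Keq = 2.2480e+04 ⇒ Q<K, forward
Step 1:
                  A         B
  init        8.882     9.765
  Δ          -8.244     8.244
  eq         0.6381     18.01
  solve Keq expr → x = 2.748; check Q = 2.2480e+04
Then change container volume by factor 0.5 (V_new/V_old).
Step 2:
                  A         B
  init        1.276     36.02
  Δ               0         0
  eq          1.276     36.02
  solve Keq expr → x = 0; check Q = 2.2480e+04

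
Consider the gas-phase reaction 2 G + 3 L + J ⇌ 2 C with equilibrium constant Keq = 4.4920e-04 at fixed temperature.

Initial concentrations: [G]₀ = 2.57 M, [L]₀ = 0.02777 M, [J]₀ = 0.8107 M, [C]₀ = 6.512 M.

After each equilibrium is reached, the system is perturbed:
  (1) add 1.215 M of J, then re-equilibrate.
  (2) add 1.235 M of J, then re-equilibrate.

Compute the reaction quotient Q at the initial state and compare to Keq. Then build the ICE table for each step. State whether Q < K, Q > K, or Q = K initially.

Q₀ = 3.6981e+05 vs Keq = 4.4920e-04 ⇒ Q>K, reverse
Step 1:
                   G          L          J          C
  init          2.57    0.02777     0.8107      6.512
  Δ            3.685      5.527      1.842     -3.685
  eq           6.255      5.555      2.653      2.827
  solve Keq expr → x = -1.842; check Q = 4.4920e-04
Then add 1.215 M of J.
Step 2:
                   G          L          J          C
  init         6.255      5.555      3.868      2.827
  Δ          -0.1912    -0.2868    -0.0956     0.1912
  eq           6.064      5.268      3.773      3.018
  solve Keq expr → x = 0.0956; check Q = 4.4920e-04
Then add 1.235 M of J.
Step 3:
                   G          L          J          C
  init         6.064      5.268      5.008      3.018
  Δ          -0.1449    -0.2174   -0.07247     0.1449
  eq           5.919      5.051      4.935      3.163
  solve Keq expr → x = 0.07247; check Q = 4.4920e-04

Q₀ = 3.6981e+05; Q > K (proceeds reverse)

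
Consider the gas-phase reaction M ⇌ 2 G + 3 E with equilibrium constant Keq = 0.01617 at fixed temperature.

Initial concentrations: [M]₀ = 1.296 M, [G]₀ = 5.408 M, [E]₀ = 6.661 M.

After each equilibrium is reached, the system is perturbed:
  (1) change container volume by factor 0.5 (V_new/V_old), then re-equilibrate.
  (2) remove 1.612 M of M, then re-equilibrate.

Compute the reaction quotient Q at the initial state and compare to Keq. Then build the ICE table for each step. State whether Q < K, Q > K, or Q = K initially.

Q₀ = 6669; Q > K (proceeds reverse)

Q₀ = 6669 vs Keq = 0.01617 ⇒ Q>K, reverse
Step 1:
                    M           G           E
  init          1.296       5.408       6.661
  Δ             2.108      -4.215      -6.323
  eq            3.404       1.193      0.3382
  solve Keq expr → x = -2.108; check Q = 0.01617
Then change container volume by factor 0.5 (V_new/V_old).
Step 2:
                    M           G           E
  init          6.807       2.386      0.6764
  Δ            0.1283     -0.2567      -0.385
  eq            6.936       2.129      0.2914
  solve Keq expr → x = -0.1283; check Q = 0.01617
Then remove 1.612 M of M.
Step 3:
                    M           G           E
  init          5.324       2.129      0.2914
  Δ          0.007722    -0.01544    -0.02317
  eq            5.331       2.113      0.2682
  solve Keq expr → x = -0.007722; check Q = 0.01617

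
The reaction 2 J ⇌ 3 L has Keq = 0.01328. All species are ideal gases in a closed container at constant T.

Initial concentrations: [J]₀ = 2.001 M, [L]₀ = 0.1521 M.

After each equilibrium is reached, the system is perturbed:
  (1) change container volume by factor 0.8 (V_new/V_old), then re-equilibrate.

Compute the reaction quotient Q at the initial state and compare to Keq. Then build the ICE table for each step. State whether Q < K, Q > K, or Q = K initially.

Q₀ = 8.7881e-04; Q < K (proceeds forward)

Q₀ = 8.7881e-04 vs Keq = 0.01328 ⇒ Q<K, forward
Step 1:
                    J           L
  Initial       2.001      0.1521
  Change      -0.1377      0.2065
  Equil         1.863      0.3586
  solve Keq expr → x = 0.06883; check Q = 0.01328
Then change container volume by factor 0.8 (V_new/V_old).
Step 2:
                    J           L
  Initial       2.329      0.4482
  Change      0.01985    -0.02977
  Equil         2.349      0.4185
  solve Keq expr → x = -0.009923; check Q = 0.01328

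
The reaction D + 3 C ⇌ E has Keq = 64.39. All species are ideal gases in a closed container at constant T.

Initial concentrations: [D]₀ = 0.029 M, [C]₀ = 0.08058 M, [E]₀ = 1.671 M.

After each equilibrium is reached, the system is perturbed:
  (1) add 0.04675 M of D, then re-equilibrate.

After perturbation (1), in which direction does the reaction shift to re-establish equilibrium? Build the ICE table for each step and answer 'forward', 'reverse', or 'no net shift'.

Q₀ = 1.1013e+05 vs Keq = 64.39 ⇒ Q>K, reverse
Step 1:
                  D         C         E
  I           0.029   0.08058     1.671
  C          0.1447    0.4342   -0.1447
  E          0.1737    0.5148     1.526
  solve Keq expr → x = -0.1447; check Q = 64.39
Then add 0.04675 M of D.
Step 2:
                  D         C         E
  I          0.2205    0.5148     1.526
  C        -0.01022  -0.03065   0.01022
  E          0.2103    0.4841     1.536
  solve Keq expr → x = 0.01022; check Q = 64.39

Direction: forward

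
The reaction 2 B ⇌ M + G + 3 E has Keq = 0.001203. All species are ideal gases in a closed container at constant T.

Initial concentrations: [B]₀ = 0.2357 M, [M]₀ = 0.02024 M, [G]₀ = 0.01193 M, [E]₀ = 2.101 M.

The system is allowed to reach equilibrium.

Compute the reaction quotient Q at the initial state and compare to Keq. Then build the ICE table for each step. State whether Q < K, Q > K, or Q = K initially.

Q₀ = 0.04031; Q > K (proceeds reverse)

Q₀ = 0.04031 vs Keq = 0.001203 ⇒ Q>K, reverse
Step 1:
                    B           M           G           E
  Initial      0.2357     0.02024     0.01193       2.101
  Change      0.02192    -0.01096    -0.01096    -0.03287
  Equil        0.2576    0.009282  9.7234e-04       2.068
  solve Keq expr → x = -0.01096; check Q = 0.001203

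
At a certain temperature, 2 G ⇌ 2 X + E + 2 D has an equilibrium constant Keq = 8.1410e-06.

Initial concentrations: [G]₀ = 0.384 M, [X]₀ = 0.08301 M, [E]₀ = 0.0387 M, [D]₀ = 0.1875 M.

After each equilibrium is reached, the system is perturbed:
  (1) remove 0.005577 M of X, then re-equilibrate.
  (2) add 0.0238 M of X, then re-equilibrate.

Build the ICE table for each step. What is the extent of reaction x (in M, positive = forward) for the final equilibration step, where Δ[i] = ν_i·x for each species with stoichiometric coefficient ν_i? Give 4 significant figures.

x = -0.005598 M

Q₀ = 6.3579e-05 vs Keq = 8.1410e-06 ⇒ Q>K, reverse
Step 1:
                    G           X           E           D
  I             0.384     0.08301      0.0387      0.1875
  C           0.03217    -0.03217    -0.01609    -0.03217
  E            0.4162     0.05084     0.02261      0.1553
  solve Keq expr → x = -0.01609; check Q = 8.1410e-06
Then remove 0.005577 M of X.
Step 2:
                    G           X           E           D
  I            0.4162     0.04526     0.02261      0.1553
  C         -0.002838    0.002838    0.001419    0.002838
  E            0.4133      0.0481     0.02403      0.1582
  solve Keq expr → x = 0.001419; check Q = 8.1410e-06
Then add 0.0238 M of X.
Step 3:
                    G           X           E           D
  I            0.4133      0.0719     0.02403      0.1582
  C            0.0112     -0.0112   -0.005598     -0.0112
  E            0.4245      0.0607     0.01843       0.147
  solve Keq expr → x = -0.005598; check Q = 8.1410e-06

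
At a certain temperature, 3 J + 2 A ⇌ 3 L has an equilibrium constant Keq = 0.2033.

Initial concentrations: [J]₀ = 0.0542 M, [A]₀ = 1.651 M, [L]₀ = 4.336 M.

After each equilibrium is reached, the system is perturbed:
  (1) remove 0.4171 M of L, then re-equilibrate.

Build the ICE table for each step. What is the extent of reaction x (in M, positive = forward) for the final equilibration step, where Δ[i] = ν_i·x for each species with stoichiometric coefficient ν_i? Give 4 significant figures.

Q₀ = 1.8783e+05 vs Keq = 0.2033 ⇒ Q>K, reverse
Step 1:
                   J          A          L
  Initial     0.0542      1.651      4.336
  Change       1.935       1.29     -1.935
  Equil        1.989      2.941      2.401
  solve Keq expr → x = -0.645; check Q = 0.2033
Then remove 0.4171 M of L.
Step 2:
                   J          A          L
  Initial      1.989      2.941      1.984
  Change     -0.1641    -0.1094     0.1641
  Equil        1.825      2.832      2.148
  solve Keq expr → x = 0.05469; check Q = 0.2033

x = 0.05469 M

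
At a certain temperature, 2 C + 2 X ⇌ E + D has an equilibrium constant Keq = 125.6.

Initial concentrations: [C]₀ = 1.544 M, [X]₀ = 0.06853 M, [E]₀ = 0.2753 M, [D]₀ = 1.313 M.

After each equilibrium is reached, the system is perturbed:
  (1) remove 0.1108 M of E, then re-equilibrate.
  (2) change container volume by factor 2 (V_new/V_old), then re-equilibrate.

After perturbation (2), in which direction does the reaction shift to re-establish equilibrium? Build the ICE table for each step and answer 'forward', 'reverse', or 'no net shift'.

Direction: reverse

Q₀ = 32.29 vs Keq = 125.6 ⇒ Q<K, forward
Step 1:
                    C           X           E           D
  init          1.544     0.06853      0.2753       1.313
  Δ          -0.03182    -0.03182     0.01591     0.01591
  eq            1.512     0.03671      0.2912       1.329
  solve Keq expr → x = 0.01591; check Q = 125.6
Then remove 0.1108 M of E.
Step 2:
                    C           X           E           D
  init          1.512     0.03671      0.1804       1.329
  Δ          -0.00734    -0.00734     0.00367     0.00367
  eq            1.505     0.02937      0.1841       1.333
  solve Keq expr → x = 0.00367; check Q = 125.6
Then change container volume by factor 2 (V_new/V_old).
Step 3:
                    C           X           E           D
  init         0.7524     0.01468     0.09204      0.6663
  Δ           0.01301     0.01301   -0.006505   -0.006505
  eq           0.7654     0.02769     0.08554      0.6598
  solve Keq expr → x = -0.006505; check Q = 125.6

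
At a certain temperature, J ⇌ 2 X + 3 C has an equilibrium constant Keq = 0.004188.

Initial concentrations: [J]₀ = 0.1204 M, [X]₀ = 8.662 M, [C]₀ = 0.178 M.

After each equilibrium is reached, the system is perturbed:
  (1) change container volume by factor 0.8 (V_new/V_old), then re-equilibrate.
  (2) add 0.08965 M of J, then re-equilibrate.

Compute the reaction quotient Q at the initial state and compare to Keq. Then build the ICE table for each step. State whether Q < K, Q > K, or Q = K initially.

Q₀ = 3.515 vs Keq = 0.004188 ⇒ Q>K, reverse
Step 1:
                   J          X          C
  I           0.1204      8.662      0.178
  C          0.05218    -0.1044    -0.1565
  E           0.1726      8.558    0.02145
  solve Keq expr → x = -0.05218; check Q = 0.004188
Then change container volume by factor 0.8 (V_new/V_old).
Step 2:
                   J          X          C
  I           0.2157       10.7    0.02681
  C         0.002275   -0.00455  -0.006825
  E            0.218      10.69    0.01999
  solve Keq expr → x = -0.002275; check Q = 0.004188
Then add 0.08965 M of J.
Step 3:
                   J          X          C
  I           0.3077      10.69    0.01999
  C       -8.0341e-04   0.001607    0.00241
  E           0.3069      10.69     0.0224
  solve Keq expr → x = 8.0341e-04; check Q = 0.004188

Q₀ = 3.515; Q > K (proceeds reverse)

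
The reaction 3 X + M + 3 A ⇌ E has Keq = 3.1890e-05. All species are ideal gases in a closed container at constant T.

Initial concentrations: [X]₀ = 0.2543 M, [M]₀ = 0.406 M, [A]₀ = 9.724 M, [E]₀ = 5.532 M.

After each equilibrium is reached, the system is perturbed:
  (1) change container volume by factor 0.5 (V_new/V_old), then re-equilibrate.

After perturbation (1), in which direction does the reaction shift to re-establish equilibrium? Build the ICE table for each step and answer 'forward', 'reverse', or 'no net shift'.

Direction: forward

Q₀ = 0.9011 vs Keq = 3.1890e-05 ⇒ Q>K, reverse
Step 1:
                   X          M          A          E
  init        0.2543      0.406      9.724      5.532
  Δ            3.248      1.083      3.248     -1.083
  eq           3.502      1.489      12.97      4.449
  solve Keq expr → x = -1.083; check Q = 3.1890e-05
Then change container volume by factor 0.5 (V_new/V_old).
Step 2:
                   X          M          A          E
  init         7.004      2.977      25.94      8.899
  Δ           -4.269     -1.423     -4.269      1.423
  eq           2.735      1.554      21.67      10.32
  solve Keq expr → x = 1.423; check Q = 3.1890e-05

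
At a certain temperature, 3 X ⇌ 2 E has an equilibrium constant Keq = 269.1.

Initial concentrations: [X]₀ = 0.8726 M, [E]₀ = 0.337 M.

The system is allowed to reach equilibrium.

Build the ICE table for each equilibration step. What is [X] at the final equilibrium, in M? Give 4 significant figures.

[X]_eq = 0.1365 M

Q₀ = 0.1709 vs Keq = 269.1 ⇒ Q<K, forward
Step 1:
                   X          E
  Initial     0.8726      0.337
  Change     -0.7361     0.4907
  Equil       0.1365     0.8277
  solve Keq expr → x = 0.2454; check Q = 269.1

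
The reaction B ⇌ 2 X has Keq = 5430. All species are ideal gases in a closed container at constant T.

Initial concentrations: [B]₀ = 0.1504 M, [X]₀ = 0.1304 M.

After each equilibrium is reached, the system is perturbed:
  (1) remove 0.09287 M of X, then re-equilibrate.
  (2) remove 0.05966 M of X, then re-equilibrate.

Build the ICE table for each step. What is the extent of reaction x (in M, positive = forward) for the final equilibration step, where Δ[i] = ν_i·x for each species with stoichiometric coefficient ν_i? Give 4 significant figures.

Q₀ = 0.1131 vs Keq = 5430 ⇒ Q<K, forward
Step 1:
                    B           X
  I            0.1504      0.1304
  C           -0.1504      0.3007
  E        3.4231e-05      0.4311
  solve Keq expr → x = 0.1504; check Q = 5430
Then remove 0.09287 M of X.
Step 2:
                    B           X
  I        3.4231e-05      0.3383
  C       -1.3156e-05  2.6312e-05
  E        2.1075e-05      0.3383
  solve Keq expr → x = 1.3156e-05; check Q = 5430
Then remove 0.05966 M of X.
Step 3:
                    B           X
  I        2.1075e-05      0.2786
  C       -6.7767e-06  1.3553e-05
  E        1.4299e-05      0.2786
  solve Keq expr → x = 6.7767e-06; check Q = 5430

x = 6.7767e-06 M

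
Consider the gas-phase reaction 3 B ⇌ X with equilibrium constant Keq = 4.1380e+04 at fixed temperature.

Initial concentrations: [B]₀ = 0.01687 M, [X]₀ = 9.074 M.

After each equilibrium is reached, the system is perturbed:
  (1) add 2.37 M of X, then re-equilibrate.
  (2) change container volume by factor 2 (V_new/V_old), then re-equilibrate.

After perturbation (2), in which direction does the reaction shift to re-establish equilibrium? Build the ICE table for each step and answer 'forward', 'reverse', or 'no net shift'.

Q₀ = 1.8900e+06 vs Keq = 4.1380e+04 ⇒ Q>K, reverse
Step 1:
                  B         X
  I         0.01687     9.074
  C          0.0434  -0.01447
  E         0.06027      9.06
  solve Keq expr → x = -0.01447; check Q = 4.1380e+04
Then add 2.37 M of X.
Step 2:
                  B         X
  I         0.06027     11.43
  C        0.004851 -0.001617
  E         0.06512     11.43
  solve Keq expr → x = -0.001617; check Q = 4.1380e+04
Then change container volume by factor 2 (V_new/V_old).
Step 3:
                  B         X
  I         0.03256     5.714
  C         0.01911 -0.006369
  E         0.05167     5.708
  solve Keq expr → x = -0.006369; check Q = 4.1380e+04

Direction: reverse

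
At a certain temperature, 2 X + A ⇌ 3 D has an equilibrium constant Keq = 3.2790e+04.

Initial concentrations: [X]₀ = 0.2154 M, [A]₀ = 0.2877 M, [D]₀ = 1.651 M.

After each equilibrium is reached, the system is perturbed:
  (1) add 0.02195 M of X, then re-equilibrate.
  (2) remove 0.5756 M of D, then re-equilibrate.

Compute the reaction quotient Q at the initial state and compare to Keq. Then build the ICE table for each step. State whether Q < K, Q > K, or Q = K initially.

Q₀ = 337.1 vs Keq = 3.2790e+04 ⇒ Q<K, forward
Step 1:
                   X          A          D
  init        0.2154     0.2877      1.651
  Δ          -0.1822   -0.09108     0.2732
  eq         0.03324     0.1966      1.924
  solve Keq expr → x = 0.09108; check Q = 3.2790e+04
Then add 0.02195 M of X.
Step 2:
                   X          A          D
  init       0.05519     0.1966      1.924
  Δ         -0.02025   -0.01012    0.03037
  eq         0.03494     0.1865      1.955
  solve Keq expr → x = 0.01012; check Q = 3.2790e+04
Then remove 0.5756 M of D.
Step 3:
                   X          A          D
  init       0.03494     0.1865      1.379
  Δ         -0.01339  -0.006696    0.02009
  eq         0.02155     0.1798      1.399
  solve Keq expr → x = 0.006696; check Q = 3.2790e+04

Q₀ = 337.1; Q < K (proceeds forward)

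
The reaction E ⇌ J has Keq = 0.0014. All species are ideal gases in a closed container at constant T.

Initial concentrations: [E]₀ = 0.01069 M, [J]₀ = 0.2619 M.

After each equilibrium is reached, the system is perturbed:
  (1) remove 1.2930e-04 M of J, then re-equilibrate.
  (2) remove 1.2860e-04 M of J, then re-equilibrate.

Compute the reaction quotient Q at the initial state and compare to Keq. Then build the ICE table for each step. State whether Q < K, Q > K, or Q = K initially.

Q₀ = 24.5; Q > K (proceeds reverse)

Q₀ = 24.5 vs Keq = 0.0014 ⇒ Q>K, reverse
Step 1:
                  E         J
  Initial   0.01069    0.2619
  Change     0.2615   -0.2615
  Equil      0.2722 3.8109e-04
  solve Keq expr → x = -0.2615; check Q = 0.0014
Then remove 1.2930e-04 M of J.
Step 2:
                  E         J
  Initial    0.2722 2.5179e-04
  Change  -1.2912e-04 1.2912e-04
  Equil      0.2721 3.8091e-04
  solve Keq expr → x = 1.2912e-04; check Q = 0.0014
Then remove 1.2860e-04 M of J.
Step 3:
                  E         J
  Initial    0.2721 2.5231e-04
  Change  -1.2842e-04 1.2842e-04
  Equil       0.272 3.8073e-04
  solve Keq expr → x = 1.2842e-04; check Q = 0.0014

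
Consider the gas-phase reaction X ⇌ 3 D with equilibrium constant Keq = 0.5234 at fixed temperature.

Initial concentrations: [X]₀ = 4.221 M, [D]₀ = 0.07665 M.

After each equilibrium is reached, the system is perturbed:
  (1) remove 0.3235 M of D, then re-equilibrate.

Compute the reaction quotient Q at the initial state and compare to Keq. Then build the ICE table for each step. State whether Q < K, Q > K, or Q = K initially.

Q₀ = 1.0669e-04 vs Keq = 0.5234 ⇒ Q<K, forward
Step 1:
                    X           D
  I             4.221     0.07665
  C           -0.3946       1.184
  E             3.826        1.26
  solve Keq expr → x = 0.3946; check Q = 0.5234
Then remove 0.3235 M of D.
Step 2:
                    X           D
  I             3.826       0.937
  C            -0.104       0.312
  E             3.722       1.249
  solve Keq expr → x = 0.104; check Q = 0.5234

Q₀ = 1.0669e-04; Q < K (proceeds forward)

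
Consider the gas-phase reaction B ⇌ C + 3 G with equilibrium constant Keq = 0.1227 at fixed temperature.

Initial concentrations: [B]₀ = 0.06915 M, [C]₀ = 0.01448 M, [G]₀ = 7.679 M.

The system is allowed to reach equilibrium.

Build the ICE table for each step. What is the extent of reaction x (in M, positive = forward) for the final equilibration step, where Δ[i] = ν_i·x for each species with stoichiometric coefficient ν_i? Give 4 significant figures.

Q₀ = 94.82 vs Keq = 0.1227 ⇒ Q>K, reverse
Step 1:
                  B         C         G
  init      0.06915   0.01448     7.679
  Δ         0.01446  -0.01446  -0.04337
  eq        0.08361 2.3044e-05     7.636
  solve Keq expr → x = -0.01446; check Q = 0.1227

x = -0.01446 M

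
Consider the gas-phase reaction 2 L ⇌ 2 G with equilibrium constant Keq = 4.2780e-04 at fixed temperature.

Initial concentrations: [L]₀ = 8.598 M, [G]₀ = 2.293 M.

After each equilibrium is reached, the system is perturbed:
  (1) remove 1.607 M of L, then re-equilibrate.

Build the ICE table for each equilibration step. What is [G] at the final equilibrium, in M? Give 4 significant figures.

Q₀ = 0.07112 vs Keq = 4.2780e-04 ⇒ Q>K, reverse
Step 1:
                  L         G
  init        8.598     2.293
  Δ           2.072    -2.072
  eq          10.67    0.2207
  solve Keq expr → x = -1.036; check Q = 4.2780e-04
Then remove 1.607 M of L.
Step 2:
                  L         G
  init        9.063    0.2207
  Δ         0.03256  -0.03256
  eq          9.096    0.1881
  solve Keq expr → x = -0.01628; check Q = 4.2780e-04

[G]_eq = 0.1881 M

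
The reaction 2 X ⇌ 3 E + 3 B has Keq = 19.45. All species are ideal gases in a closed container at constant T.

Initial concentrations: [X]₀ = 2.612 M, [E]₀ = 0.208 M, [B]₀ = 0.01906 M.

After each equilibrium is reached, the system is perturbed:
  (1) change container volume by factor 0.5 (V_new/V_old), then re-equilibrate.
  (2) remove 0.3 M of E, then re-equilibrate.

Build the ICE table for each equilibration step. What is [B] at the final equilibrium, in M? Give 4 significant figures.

[B]_eq = 2.475 M

Q₀ = 9.1330e-09 vs Keq = 19.45 ⇒ Q<K, forward
Step 1:
                  X         E         B
  Initial     2.612     0.208   0.01906
  Change     -1.163     1.745     1.745
  Equil       1.449     1.953     1.764
  solve Keq expr → x = 0.5815; check Q = 19.45
Then change container volume by factor 0.5 (V_new/V_old).
Step 2:
                  X         E         B
  Initial     2.898     3.905     3.527
  Change     0.7845    -1.177    -1.177
  Equil       3.682     2.728      2.35
  solve Keq expr → x = -0.3923; check Q = 19.45
Then remove 0.3 M of E.
Step 3:
                  X         E         B
  Initial     3.682     2.428      2.35
  Change   -0.08276    0.1241    0.1241
  Equil         3.6     2.553     2.475
  solve Keq expr → x = 0.04138; check Q = 19.45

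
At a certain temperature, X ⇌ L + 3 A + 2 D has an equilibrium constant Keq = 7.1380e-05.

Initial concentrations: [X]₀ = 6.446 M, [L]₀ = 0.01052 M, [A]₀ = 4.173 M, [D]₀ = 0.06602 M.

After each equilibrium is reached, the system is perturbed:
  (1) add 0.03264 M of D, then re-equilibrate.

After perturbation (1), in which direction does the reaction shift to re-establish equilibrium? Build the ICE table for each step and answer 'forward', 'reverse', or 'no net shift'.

Direction: reverse

Q₀ = 5.1692e-04 vs Keq = 7.1380e-05 ⇒ Q>K, reverse
Step 1:
                   X          L          A          D
  Initial      6.446    0.01052      4.173    0.06602
  Change    0.007952  -0.007952   -0.02386    -0.0159
  Equil        6.454   0.002568      4.149    0.05012
  solve Keq expr → x = -0.007952; check Q = 7.1380e-05
Then add 0.03264 M of D.
Step 2:
                   X          L          A          D
  Initial      6.454   0.002568      4.149    0.08276
  Change    0.001548  -0.001548  -0.004644  -0.003096
  Equil        6.455    0.00102      4.145    0.07966
  solve Keq expr → x = -0.001548; check Q = 7.1380e-05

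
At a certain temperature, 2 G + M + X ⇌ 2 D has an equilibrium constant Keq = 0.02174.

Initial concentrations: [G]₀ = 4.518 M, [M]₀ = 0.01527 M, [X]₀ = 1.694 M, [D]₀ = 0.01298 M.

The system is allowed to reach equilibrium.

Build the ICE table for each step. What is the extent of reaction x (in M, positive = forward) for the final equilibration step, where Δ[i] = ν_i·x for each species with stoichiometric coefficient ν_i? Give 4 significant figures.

x = 0.01317 M

Q₀ = 3.1908e-04 vs Keq = 0.02174 ⇒ Q<K, forward
Step 1:
                    G           M           X           D
  I             4.518     0.01527       1.694     0.01298
  C          -0.02634    -0.01317    -0.01317     0.02634
  E             4.492    0.002098       1.681     0.03932
  solve Keq expr → x = 0.01317; check Q = 0.02174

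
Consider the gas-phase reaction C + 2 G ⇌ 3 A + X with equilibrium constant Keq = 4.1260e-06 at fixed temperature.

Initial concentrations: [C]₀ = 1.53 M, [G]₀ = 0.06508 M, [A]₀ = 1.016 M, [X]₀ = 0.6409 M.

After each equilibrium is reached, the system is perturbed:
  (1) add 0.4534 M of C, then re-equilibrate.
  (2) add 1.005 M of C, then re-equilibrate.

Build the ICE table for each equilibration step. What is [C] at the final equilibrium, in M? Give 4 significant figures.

Q₀ = 103.7 vs Keq = 4.1260e-06 ⇒ Q>K, reverse
Step 1:
                  C         G         A         X
  init         1.53   0.06508     1.016    0.6409
  Δ          0.3308    0.6616   -0.9924   -0.3308
  eq          1.861    0.7267   0.02356    0.3101
  solve Keq expr → x = -0.3308; check Q = 4.1260e-06
Then add 0.4534 M of C.
Step 2:
                  C         G         A         X
  init        2.314    0.7267   0.02356    0.3101
  Δ       -5.7718e-04 -0.001154  0.001732 5.7718e-04
  eq          2.314    0.7256   0.02529    0.3107
  solve Keq expr → x = 5.7718e-04; check Q = 4.1260e-06
Then add 1.005 M of C.
Step 3:
                  C         G         A         X
  init        3.319    0.7256   0.02529    0.3107
  Δ       -0.001047 -0.002094  0.003142  0.001047
  eq          3.318    0.7235   0.02843    0.3117
  solve Keq expr → x = 0.001047; check Q = 4.1260e-06

[C]_eq = 3.318 M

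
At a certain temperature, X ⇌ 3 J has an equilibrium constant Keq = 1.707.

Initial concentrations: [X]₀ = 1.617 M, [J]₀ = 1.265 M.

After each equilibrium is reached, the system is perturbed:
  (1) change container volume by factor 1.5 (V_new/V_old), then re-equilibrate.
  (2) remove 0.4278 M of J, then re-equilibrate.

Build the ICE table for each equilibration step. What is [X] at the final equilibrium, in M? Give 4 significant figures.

[X]_eq = 0.8405 M

Q₀ = 1.252 vs Keq = 1.707 ⇒ Q<K, forward
Step 1:
                  X         J
  init        1.617     1.265
  Δ        -0.04185    0.1255
  eq          1.575     1.391
  solve Keq expr → x = 0.04185; check Q = 1.707
Then change container volume by factor 1.5 (V_new/V_old).
Step 2:
                  X         J
  init         1.05     0.927
  Δ        -0.08471    0.2541
  eq         0.9654     1.181
  solve Keq expr → x = 0.08471; check Q = 1.707
Then remove 0.4278 M of J.
Step 3:
                  X         J
  init       0.9654    0.7534
  Δ         -0.1248    0.3745
  eq         0.8405     1.128
  solve Keq expr → x = 0.1248; check Q = 1.707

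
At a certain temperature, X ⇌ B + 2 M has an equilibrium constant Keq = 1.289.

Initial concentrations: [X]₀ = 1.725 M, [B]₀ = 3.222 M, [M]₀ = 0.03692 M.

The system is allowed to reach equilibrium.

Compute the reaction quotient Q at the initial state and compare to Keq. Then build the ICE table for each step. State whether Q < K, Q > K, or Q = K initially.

Q₀ = 0.002546 vs Keq = 1.289 ⇒ Q<K, forward
Step 1:
                   X          B          M
  init         1.725      3.222    0.03692
  Δ          -0.3362     0.3362     0.6724
  eq           1.389      3.558     0.7093
  solve Keq expr → x = 0.3362; check Q = 1.289

Q₀ = 0.002546; Q < K (proceeds forward)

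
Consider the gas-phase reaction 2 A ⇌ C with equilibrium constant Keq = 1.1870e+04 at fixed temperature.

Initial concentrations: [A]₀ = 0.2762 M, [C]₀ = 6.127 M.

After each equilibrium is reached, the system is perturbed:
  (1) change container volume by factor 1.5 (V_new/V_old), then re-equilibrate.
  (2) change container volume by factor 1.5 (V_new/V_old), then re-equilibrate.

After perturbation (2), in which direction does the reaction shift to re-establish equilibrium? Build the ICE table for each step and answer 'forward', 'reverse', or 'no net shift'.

Direction: reverse

Q₀ = 80.32 vs Keq = 1.1870e+04 ⇒ Q<K, forward
Step 1:
                  A         C
  init       0.2762     6.127
  Δ         -0.2532    0.1266
  eq        0.02295     6.254
  solve Keq expr → x = 0.1266; check Q = 1.1870e+04
Then change container volume by factor 1.5 (V_new/V_old).
Step 2:
                  A         C
  init       0.0153     4.169
  Δ        0.003435 -0.001718
  eq        0.01874     4.167
  solve Keq expr → x = -0.001718; check Q = 1.1870e+04
Then change container volume by factor 1.5 (V_new/V_old).
Step 3:
                  A         C
  init      0.01249     2.778
  Δ        0.002804 -0.001402
  eq         0.0153     2.777
  solve Keq expr → x = -0.001402; check Q = 1.1870e+04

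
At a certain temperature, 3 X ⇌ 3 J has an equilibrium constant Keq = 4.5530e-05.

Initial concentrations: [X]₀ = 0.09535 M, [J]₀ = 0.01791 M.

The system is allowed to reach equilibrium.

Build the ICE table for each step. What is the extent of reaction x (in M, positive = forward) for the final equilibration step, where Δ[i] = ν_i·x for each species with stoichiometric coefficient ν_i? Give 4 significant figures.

Q₀ = 0.006627 vs Keq = 4.5530e-05 ⇒ Q>K, reverse
Step 1:
                  X         J
  I         0.09535   0.01791
  C         0.01401  -0.01401
  E          0.1094  0.003905
  solve Keq expr → x = -0.004668; check Q = 4.5530e-05

x = -0.004668 M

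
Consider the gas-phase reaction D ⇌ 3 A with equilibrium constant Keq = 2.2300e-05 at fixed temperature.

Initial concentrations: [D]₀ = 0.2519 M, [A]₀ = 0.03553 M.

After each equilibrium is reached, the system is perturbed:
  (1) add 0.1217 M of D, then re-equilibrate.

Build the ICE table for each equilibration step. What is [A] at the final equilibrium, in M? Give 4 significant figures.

Q₀ = 1.7806e-04 vs Keq = 2.2300e-05 ⇒ Q>K, reverse
Step 1:
                  D         A
  I          0.2519   0.03553
  C        0.005872  -0.01762
  E          0.2578   0.01791
  solve Keq expr → x = -0.005872; check Q = 2.2300e-05
Then add 0.1217 M of D.
Step 2:
                  D         A
  I          0.3795   0.01791
  C       -8.1663e-04   0.00245
  E          0.3787   0.02036
  solve Keq expr → x = 8.1663e-04; check Q = 2.2300e-05

[A]_eq = 0.02036 M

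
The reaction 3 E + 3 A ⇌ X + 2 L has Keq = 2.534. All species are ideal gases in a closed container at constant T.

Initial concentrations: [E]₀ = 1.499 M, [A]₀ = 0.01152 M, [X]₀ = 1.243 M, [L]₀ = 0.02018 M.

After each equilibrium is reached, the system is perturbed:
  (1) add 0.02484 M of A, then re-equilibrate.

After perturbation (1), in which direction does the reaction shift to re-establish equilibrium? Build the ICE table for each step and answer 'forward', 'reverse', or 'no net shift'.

Q₀ = 98.3 vs Keq = 2.534 ⇒ Q>K, reverse
Step 1:
                  E         A         X         L
  I           1.499   0.01152     1.243   0.02018
  C         0.01399   0.01399 -0.004665  -0.00933
  E           1.513   0.02551     1.238   0.01085
  solve Keq expr → x = -0.004665; check Q = 2.534
Then add 0.02484 M of A.
Step 2:
                  E         A         X         L
  I           1.513   0.05035     1.238   0.01085
  C         -0.0126   -0.0126  0.004201  0.008402
  E             1.5   0.03775     1.243   0.01925
  solve Keq expr → x = 0.004201; check Q = 2.534

Direction: forward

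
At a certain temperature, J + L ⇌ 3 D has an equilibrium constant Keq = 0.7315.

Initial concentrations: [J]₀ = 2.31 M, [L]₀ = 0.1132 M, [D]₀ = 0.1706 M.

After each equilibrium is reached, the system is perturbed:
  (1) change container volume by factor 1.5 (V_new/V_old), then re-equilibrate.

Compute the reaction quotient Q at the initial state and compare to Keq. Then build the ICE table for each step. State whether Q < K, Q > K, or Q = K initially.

Q₀ = 0.01899 vs Keq = 0.7315 ⇒ Q<K, forward
Step 1:
                  J         L         D
  Initial      2.31    0.1132    0.1706
  Change   -0.07518  -0.07518    0.2255
  Equil       2.235   0.03802    0.3961
  solve Keq expr → x = 0.07518; check Q = 0.7315
Then change container volume by factor 1.5 (V_new/V_old).
Step 2:
                  J         L         D
  Initial      1.49   0.02535    0.2641
  Change  -0.005203 -0.005203   0.01561
  Equil       1.485   0.02015    0.2797
  solve Keq expr → x = 0.005203; check Q = 0.7315

Q₀ = 0.01899; Q < K (proceeds forward)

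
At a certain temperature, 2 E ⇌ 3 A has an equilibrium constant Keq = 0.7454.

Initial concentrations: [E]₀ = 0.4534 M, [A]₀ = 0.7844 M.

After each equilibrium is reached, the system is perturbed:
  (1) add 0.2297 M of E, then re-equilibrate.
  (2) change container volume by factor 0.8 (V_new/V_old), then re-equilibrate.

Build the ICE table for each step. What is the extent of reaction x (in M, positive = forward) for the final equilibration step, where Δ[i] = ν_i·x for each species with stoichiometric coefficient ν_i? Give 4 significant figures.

Q₀ = 2.348 vs Keq = 0.7454 ⇒ Q>K, reverse
Step 1:
                    E           A
  init         0.4534      0.7844
  Δ            0.1104     -0.1656
  eq           0.5638      0.6188
  solve Keq expr → x = -0.0552; check Q = 0.7454
Then add 0.2297 M of E.
Step 2:
                    E           A
  init         0.7935      0.6188
  Δ          -0.07319      0.1098
  eq           0.7203      0.7286
  solve Keq expr → x = 0.03659; check Q = 0.7454
Then change container volume by factor 0.8 (V_new/V_old).
Step 3:
                    E           A
  init         0.9004      0.9107
  Δ           0.03076    -0.04614
  eq           0.9311      0.8646
  solve Keq expr → x = -0.01538; check Q = 0.7454

x = -0.01538 M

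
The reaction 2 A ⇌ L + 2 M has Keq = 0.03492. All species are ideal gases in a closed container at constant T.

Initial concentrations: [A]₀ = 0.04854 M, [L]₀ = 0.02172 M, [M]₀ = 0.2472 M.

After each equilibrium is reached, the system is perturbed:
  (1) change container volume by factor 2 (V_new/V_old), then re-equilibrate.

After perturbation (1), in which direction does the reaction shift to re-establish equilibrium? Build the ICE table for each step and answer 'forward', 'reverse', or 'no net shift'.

Q₀ = 0.5633 vs Keq = 0.03492 ⇒ Q>K, reverse
Step 1:
                    A           L           M
  init        0.04854     0.02172      0.2472
  Δ           0.03324    -0.01662    -0.03324
  eq          0.08178    0.005101       0.214
  solve Keq expr → x = -0.01662; check Q = 0.03492
Then change container volume by factor 2 (V_new/V_old).
Step 2:
                    A           L           M
  init        0.04089    0.002551       0.107
  Δ         -0.003118    0.001559    0.003118
  eq          0.03777     0.00411      0.1101
  solve Keq expr → x = 0.001559; check Q = 0.03492

Direction: forward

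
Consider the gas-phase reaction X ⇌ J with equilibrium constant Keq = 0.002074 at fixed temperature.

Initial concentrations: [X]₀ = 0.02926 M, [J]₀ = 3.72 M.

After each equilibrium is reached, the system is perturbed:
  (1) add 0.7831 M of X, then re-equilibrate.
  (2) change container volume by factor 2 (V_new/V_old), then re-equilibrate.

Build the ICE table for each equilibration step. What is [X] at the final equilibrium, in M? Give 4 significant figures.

[X]_eq = 2.261 M

Q₀ = 127.1 vs Keq = 0.002074 ⇒ Q>K, reverse
Step 1:
                    X           J
  I           0.02926        3.72
  C             3.712      -3.712
  E             3.742     0.00776
  solve Keq expr → x = -3.712; check Q = 0.002074
Then add 0.7831 M of X.
Step 2:
                    X           J
  I             4.525     0.00776
  C         -0.001621    0.001621
  E             4.523    0.009381
  solve Keq expr → x = 0.001621; check Q = 0.002074
Then change container volume by factor 2 (V_new/V_old).
Step 3:
                    X           J
  I             2.261     0.00469
  C                 0           0
  E             2.261     0.00469
  solve Keq expr → x = 0; check Q = 0.002074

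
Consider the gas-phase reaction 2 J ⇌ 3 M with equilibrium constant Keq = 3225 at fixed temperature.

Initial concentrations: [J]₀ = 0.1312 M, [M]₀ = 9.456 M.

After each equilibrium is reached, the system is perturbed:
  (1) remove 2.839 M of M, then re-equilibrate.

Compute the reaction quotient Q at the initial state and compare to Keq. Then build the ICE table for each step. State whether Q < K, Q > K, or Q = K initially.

Q₀ = 4.9120e+04 vs Keq = 3225 ⇒ Q>K, reverse
Step 1:
                   J          M
  I           0.1312      9.456
  C             0.34      -0.51
  E           0.4712      8.946
  solve Keq expr → x = -0.17; check Q = 3225
Then remove 2.839 M of M.
Step 2:
                   J          M
  I           0.4712      6.107
  C          -0.1869     0.2804
  E           0.2843      6.387
  solve Keq expr → x = 0.09346; check Q = 3225

Q₀ = 4.9120e+04; Q > K (proceeds reverse)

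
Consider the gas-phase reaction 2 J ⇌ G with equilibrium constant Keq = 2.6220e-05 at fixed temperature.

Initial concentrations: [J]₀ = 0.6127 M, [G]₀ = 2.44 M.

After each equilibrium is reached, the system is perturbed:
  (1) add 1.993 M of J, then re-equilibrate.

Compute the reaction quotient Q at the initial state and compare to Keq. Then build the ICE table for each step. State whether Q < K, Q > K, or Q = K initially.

Q₀ = 6.5; Q > K (proceeds reverse)

Q₀ = 6.5 vs Keq = 2.6220e-05 ⇒ Q>K, reverse
Step 1:
                   J          G
  I           0.6127       2.44
  C            4.878     -2.439
  E            5.491 7.9060e-04
  solve Keq expr → x = -2.439; check Q = 2.6220e-05
Then add 1.993 M of J.
Step 2:
                   J          G
  I            7.484 7.9060e-04
  C        -0.001355 6.7751e-04
  E            7.483   0.001468
  solve Keq expr → x = 6.7751e-04; check Q = 2.6220e-05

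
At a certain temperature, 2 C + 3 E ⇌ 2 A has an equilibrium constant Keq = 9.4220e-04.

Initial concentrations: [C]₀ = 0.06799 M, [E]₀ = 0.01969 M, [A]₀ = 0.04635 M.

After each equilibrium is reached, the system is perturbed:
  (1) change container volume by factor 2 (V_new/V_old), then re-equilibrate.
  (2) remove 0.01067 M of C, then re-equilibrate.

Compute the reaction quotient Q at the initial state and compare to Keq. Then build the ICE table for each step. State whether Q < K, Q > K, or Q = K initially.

Q₀ = 6.0880e+04 vs Keq = 9.4220e-04 ⇒ Q>K, reverse
Step 1:
                   C          E          A
  init       0.06799    0.01969    0.04635
  Δ          0.04626    0.06939   -0.04626
  eq          0.1142    0.08908 9.3229e-05
  solve Keq expr → x = -0.02313; check Q = 9.4220e-04
Then change container volume by factor 2 (V_new/V_old).
Step 2:
                   C          E          A
  init       0.05712    0.04454 4.6614e-05
  Δ       3.0100e-05 4.5150e-05 -3.0100e-05
  eq         0.05715    0.04458 1.6514e-05
  solve Keq expr → x = -1.5050e-05; check Q = 9.4220e-04
Then remove 0.01067 M of C.
Step 3:
                   C          E          A
  init       0.04648    0.04458 1.6514e-05
  Δ       3.0801e-06 4.6202e-06 -3.0801e-06
  eq         0.04649    0.04459 1.3434e-05
  solve Keq expr → x = -1.5401e-06; check Q = 9.4220e-04

Q₀ = 6.0880e+04; Q > K (proceeds reverse)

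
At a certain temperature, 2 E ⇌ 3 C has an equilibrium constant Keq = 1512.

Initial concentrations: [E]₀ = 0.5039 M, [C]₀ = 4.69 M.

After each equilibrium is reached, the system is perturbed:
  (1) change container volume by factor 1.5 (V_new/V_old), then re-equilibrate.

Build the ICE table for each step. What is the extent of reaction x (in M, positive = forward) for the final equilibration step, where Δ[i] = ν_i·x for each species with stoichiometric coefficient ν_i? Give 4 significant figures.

x = 0.01596 M

Q₀ = 406.3 vs Keq = 1512 ⇒ Q<K, forward
Step 1:
                  E         C
  Initial    0.5039      4.69
  Change    -0.2153    0.3229
  Equil      0.2886     5.013
  solve Keq expr → x = 0.1076; check Q = 1512
Then change container volume by factor 1.5 (V_new/V_old).
Step 2:
                  E         C
  Initial    0.1924     3.342
  Change   -0.03192   0.04788
  Equil      0.1605      3.39
  solve Keq expr → x = 0.01596; check Q = 1512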